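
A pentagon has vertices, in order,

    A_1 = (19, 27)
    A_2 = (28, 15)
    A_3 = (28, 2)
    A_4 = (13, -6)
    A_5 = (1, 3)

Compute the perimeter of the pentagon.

90

|A_1A_2| = √((9)² + (-12)²) = √225 = 15
|A_2A_3| = √((0)² + (-13)²) = √169 = 13
|A_3A_4| = √((-15)² + (-8)²) = √289 = 17
|A_4A_5| = √((-12)² + (9)²) = √225 = 15
|A_5A_1| = √((18)² + (24)²) = √900 = 30
Perimeter = 15 + 13 + 17 + 15 + 30 = 90.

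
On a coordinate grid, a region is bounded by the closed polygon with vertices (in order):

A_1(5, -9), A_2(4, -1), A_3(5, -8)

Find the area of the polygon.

Apply the shoelace (surveyor's) formula: 2A = Σ (x_i·y_{i+1} − x_{i+1}·y_i), indices taken mod 3.
Cross-terms: 31, -27, -5  ⇒  Σ = -1
Area = |Σ|/2 = 0.5.

0.5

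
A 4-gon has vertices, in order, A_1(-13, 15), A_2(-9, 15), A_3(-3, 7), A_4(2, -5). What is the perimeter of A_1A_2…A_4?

|A_1A_2| = √((4)² + (0)²) = √16 = 4
|A_2A_3| = √((6)² + (-8)²) = √100 = 10
|A_3A_4| = √((5)² + (-12)²) = √169 = 13
|A_4A_1| = √((-15)² + (20)²) = √625 = 25
Perimeter = 4 + 10 + 13 + 25 = 52.

52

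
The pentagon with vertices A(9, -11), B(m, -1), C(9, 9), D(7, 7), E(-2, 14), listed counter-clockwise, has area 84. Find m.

The doubled signed area Σ (x_i y_{i+1} − x_{i+1} y_i) is linear in m.
With m=0 it equals 8; the coefficient of m is 20 (from the two edges through B).
So 20·m + 8 = 2·84 = 168 ⇒ m = 8.

8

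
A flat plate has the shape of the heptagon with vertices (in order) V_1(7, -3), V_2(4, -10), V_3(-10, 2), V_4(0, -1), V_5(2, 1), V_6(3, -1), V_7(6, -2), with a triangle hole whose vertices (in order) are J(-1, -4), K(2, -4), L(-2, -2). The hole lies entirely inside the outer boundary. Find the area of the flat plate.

70.5

Outer boundary:
Σ = (-58) + (-92) + (10) + (2) + (-5) + (0) + (-4) = -147
Area = |Σ|/2 = 73.5.
Hole:
Σ = (12) + (-12) + (6) = 6
Area = |Σ|/2 = 3.
Net area = 73.5 − 3 = 70.5.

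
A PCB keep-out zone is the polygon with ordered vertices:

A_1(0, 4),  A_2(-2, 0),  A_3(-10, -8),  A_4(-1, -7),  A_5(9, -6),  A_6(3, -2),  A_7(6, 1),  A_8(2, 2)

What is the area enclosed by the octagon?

94

Σ = (8) + (16) + (62) + (69) + (0) + (15) + (10) + (8) = 188
Area = |Σ|/2 = 94.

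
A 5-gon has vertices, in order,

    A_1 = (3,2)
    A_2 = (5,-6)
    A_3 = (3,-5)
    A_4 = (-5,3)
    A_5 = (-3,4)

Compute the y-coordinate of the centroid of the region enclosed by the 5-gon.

Apply Gauss's area formula. First the cross-terms c_i = x_i·y_{i+1} − x_{i+1}·y_i:
  -28, -7, -16, -11, -18  ⇒  2A = -80, A = -40.
Then Σ (y_i + y_{i+1})·c_i = 36, so ȳ = 36 / (6·(-40)) = -0.15.

-0.15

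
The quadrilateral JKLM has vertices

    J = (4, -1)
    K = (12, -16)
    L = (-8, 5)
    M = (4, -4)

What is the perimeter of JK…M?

64

|JK| = √((8)² + (-15)²) = √289 = 17
|KL| = √((-20)² + (21)²) = √841 = 29
|LM| = √((12)² + (-9)²) = √225 = 15
|MJ| = √((0)² + (3)²) = √9 = 3
Perimeter = 17 + 29 + 15 + 3 = 64.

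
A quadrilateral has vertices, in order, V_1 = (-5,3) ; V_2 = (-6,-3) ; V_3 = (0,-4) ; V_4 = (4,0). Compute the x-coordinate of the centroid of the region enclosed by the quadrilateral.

Apply the shoelace formula. First the cross-terms c_i = x_i·y_{i+1} − x_{i+1}·y_i:
  33, 24, 16, 12  ⇒  2A = 85, A = 42.5.
Then Σ (x_i + x_{i+1})·c_i = -455, so x̄ = -455 / (6·42.5) = -91/51.

-91/51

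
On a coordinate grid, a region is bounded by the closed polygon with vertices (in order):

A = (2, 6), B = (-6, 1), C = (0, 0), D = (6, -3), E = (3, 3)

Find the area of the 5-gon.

Σ = (38) + (0) + (0) + (27) + (12) = 77
Area = |Σ|/2 = 38.5.

38.5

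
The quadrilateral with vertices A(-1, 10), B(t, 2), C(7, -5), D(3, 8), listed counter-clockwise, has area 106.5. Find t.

-8

Write out the shoelace sum; only the two edges meeting at B involve t:
2·Area = [((-1)·2 − t·10) + (t·(-5) − 7·2)] + 109
       = -15·t + 93 = 213
⇒ t = -8.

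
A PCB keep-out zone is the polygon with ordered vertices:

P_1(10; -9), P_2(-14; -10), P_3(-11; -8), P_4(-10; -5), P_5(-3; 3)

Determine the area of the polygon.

148.5

Apply the shoelace (surveyor's) formula: 2A = Σ (x_i·y_{i+1} − x_{i+1}·y_i), indices taken mod 5.
Cross-terms: -226, 2, -25, -45, -3  ⇒  Σ = -297
Area = |Σ|/2 = 148.5.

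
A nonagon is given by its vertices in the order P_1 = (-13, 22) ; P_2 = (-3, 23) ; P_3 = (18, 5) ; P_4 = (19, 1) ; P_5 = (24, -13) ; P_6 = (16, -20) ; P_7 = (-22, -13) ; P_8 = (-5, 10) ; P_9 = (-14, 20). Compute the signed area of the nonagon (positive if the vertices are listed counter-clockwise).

-1111.5

Apply the shoelace formula: 2A = Σ (x_i·y_{i+1} − x_{i+1}·y_i), indices taken mod 9.
P_1→P_2: (-13)(23) − (-3)(22) = -233
P_2→P_3: (-3)(5) − (18)(23) = -429
P_3→P_4: (18)(1) − (19)(5) = -77
P_4→P_5: (19)(-13) − (24)(1) = -271
P_5→P_6: (24)(-20) − (16)(-13) = -272
P_6→P_7: (16)(-13) − (-22)(-20) = -648
P_7→P_8: (-22)(10) − (-5)(-13) = -285
P_8→P_9: (-5)(20) − (-14)(10) = 40
P_9→P_1: (-14)(22) − (-13)(20) = -48
Σ = -2223
Signed area = Σ/2 = -1111.5 (negative ⇒ clockwise traversal).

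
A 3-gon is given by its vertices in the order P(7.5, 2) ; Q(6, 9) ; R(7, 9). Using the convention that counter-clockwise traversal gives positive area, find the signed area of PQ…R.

-3.5

Cross-terms: 55.5, -9, -53.5  ⇒  Σ = -7
Signed area = Σ/2 = -3.5 (negative ⇒ clockwise traversal).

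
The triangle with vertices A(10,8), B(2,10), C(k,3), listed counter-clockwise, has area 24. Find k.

6

The doubled signed area Σ (x_i y_{i+1} − x_{i+1} y_i) is linear in k.
With k=0 it equals 60; the coefficient of k is -2 (from the two edges through C).
So -2·k + 60 = 2·24 = 48 ⇒ k = 6.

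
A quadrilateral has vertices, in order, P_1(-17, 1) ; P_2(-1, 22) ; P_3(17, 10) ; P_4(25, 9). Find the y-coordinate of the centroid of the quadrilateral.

805/78

Apply Gauss's area formula. First the cross-terms c_i = x_i·y_{i+1} − x_{i+1}·y_i:
  -373, -384, -97, 178  ⇒  2A = -676, A = -338.
Then Σ (y_i + y_{i+1})·c_i = -20930, so ȳ = -20930 / (6·(-338)) = 805/78.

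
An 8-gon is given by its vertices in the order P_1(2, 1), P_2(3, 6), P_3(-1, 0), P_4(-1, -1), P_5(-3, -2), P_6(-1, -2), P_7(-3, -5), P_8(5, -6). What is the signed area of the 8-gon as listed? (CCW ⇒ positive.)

39

Apply the surveyor's formula: 2A = Σ (x_i·y_{i+1} − x_{i+1}·y_i), indices taken mod 8.
Σ = (9) + (6) + (1) + (-1) + (4) + (-1) + (43) + (17) = 78
Signed area = Σ/2 = 39 (positive ⇒ counter-clockwise traversal).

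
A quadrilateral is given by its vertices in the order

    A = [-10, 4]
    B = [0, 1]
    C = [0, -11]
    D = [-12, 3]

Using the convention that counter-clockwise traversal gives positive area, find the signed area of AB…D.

Σ = (-10) + (0) + (-132) + (-18) = -160
Signed area = Σ/2 = -80 (negative ⇒ clockwise traversal).

-80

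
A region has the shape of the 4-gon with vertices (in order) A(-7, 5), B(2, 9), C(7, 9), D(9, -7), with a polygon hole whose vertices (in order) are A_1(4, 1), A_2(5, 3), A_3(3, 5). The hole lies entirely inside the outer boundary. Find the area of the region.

123

Outer boundary:
Cross-terms: -73, -45, -130, -4  ⇒  Σ = -252
Area = |Σ|/2 = 126.
Hole:
Apply Gauss's area formula: 2A = Σ (x_i·y_{i+1} − x_{i+1}·y_i), indices taken mod 3.
Cross-terms: 7, 16, -17  ⇒  Σ = 6
Area = |Σ|/2 = 3.
Net area = 126 − 3 = 123.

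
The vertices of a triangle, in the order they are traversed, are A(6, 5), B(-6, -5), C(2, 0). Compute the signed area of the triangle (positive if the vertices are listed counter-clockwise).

Apply the shoelace (surveyor's) formula: 2A = Σ (x_i·y_{i+1} − x_{i+1}·y_i), indices taken mod 3.
A→B: (6)(-5) − (-6)(5) = 0
B→C: (-6)(0) − (2)(-5) = 10
C→A: (2)(5) − (6)(0) = 10
Σ = 20
Signed area = Σ/2 = 10 (positive ⇒ counter-clockwise traversal).

10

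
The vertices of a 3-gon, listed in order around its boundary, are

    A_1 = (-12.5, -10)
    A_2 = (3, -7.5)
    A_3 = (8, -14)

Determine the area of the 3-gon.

Apply Gauss's area formula: 2A = Σ (x_i·y_{i+1} − x_{i+1}·y_i), indices taken mod 3.
Cross-terms: 123.75, 18, -255  ⇒  Σ = -113.25
Area = |Σ|/2 = 56.625.

56.625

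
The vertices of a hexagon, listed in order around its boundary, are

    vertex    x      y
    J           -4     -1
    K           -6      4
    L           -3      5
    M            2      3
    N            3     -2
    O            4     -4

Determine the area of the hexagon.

Apply the shoelace formula: 2A = Σ (x_i·y_{i+1} − x_{i+1}·y_i), indices taken mod 6.
Σ = (-22) + (-18) + (-19) + (-13) + (-4) + (-20) = -96
Area = |Σ|/2 = 48.

48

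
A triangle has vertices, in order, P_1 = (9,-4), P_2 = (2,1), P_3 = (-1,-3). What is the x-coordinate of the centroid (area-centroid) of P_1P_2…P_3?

10/3

Apply Gauss's area formula. First the cross-terms c_i = x_i·y_{i+1} − x_{i+1}·y_i:
  17, -5, 31  ⇒  2A = 43, A = 21.5.
Then Σ (x_i + x_{i+1})·c_i = 430, so x̄ = 430 / (6·21.5) = 10/3.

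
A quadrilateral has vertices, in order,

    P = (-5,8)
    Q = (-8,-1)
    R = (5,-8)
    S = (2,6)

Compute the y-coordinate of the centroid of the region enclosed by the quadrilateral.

Apply the shoelace (surveyor's) formula. First the cross-terms c_i = x_i·y_{i+1} − x_{i+1}·y_i:
  69, 69, 46, 46  ⇒  2A = 230, A = 115.
Then Σ (y_i + y_{i+1})·c_i = 414, so ȳ = 414 / (6·115) = 0.6.

0.6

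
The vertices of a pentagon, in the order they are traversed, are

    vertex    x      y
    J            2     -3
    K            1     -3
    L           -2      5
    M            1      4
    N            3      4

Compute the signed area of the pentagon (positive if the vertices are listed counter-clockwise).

-21

Apply the shoelace (surveyor's) formula: 2A = Σ (x_i·y_{i+1} − x_{i+1}·y_i), indices taken mod 5.
Σ = (-3) + (-1) + (-13) + (-8) + (-17) = -42
Signed area = Σ/2 = -21 (negative ⇒ clockwise traversal).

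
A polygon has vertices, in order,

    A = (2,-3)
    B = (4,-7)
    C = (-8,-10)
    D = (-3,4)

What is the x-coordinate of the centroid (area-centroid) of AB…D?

-117/53

Apply the surveyor's formula. First the cross-terms c_i = x_i·y_{i+1} − x_{i+1}·y_i:
  -2, -96, -62, 1  ⇒  2A = -159, A = -79.5.
Then Σ (x_i + x_{i+1})·c_i = 1053, so x̄ = 1053 / (6·(-79.5)) = -117/53.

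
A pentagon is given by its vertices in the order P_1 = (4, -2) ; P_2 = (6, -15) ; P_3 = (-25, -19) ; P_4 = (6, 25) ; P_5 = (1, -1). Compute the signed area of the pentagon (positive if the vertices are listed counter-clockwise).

Cross-terms: -48, -489, -511, -31, 2  ⇒  Σ = -1077
Signed area = Σ/2 = -538.5 (negative ⇒ clockwise traversal).

-538.5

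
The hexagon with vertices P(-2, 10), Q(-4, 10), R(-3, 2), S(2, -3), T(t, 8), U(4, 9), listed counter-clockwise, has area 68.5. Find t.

The doubled signed area Σ (x_i y_{i+1} − x_{i+1} y_i) is linear in t.
With t=0 it equals 89; the coefficient of t is 12 (from the two edges through T).
So 12·t + 89 = 2·68.5 = 137 ⇒ t = 4.

4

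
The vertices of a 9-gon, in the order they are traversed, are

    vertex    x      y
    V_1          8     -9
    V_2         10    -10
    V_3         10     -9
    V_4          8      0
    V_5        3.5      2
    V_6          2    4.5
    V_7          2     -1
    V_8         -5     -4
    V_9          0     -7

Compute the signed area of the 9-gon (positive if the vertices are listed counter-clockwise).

Apply the surveyor's formula: 2A = Σ (x_i·y_{i+1} − x_{i+1}·y_i), indices taken mod 9.
Cross-terms: 10, 10, 72, 16, 11.75, -11, -13, 35, 56  ⇒  Σ = 186.75
Signed area = Σ/2 = 93.375 (positive ⇒ counter-clockwise traversal).

93.375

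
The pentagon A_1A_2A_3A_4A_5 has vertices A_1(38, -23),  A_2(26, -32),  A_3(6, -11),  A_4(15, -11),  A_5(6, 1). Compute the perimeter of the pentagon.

108

|A_1A_2| = √((-12)² + (-9)²) = √225 = 15
|A_2A_3| = √((-20)² + (21)²) = √841 = 29
|A_3A_4| = √((9)² + (0)²) = √81 = 9
|A_4A_5| = √((-9)² + (12)²) = √225 = 15
|A_5A_1| = √((32)² + (-24)²) = √1600 = 40
Perimeter = 15 + 29 + 9 + 15 + 40 = 108.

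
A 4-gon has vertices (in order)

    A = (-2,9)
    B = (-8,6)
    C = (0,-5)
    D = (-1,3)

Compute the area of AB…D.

46

Apply the shoelace formula: 2A = Σ (x_i·y_{i+1} − x_{i+1}·y_i), indices taken mod 4.
Σ = (60) + (40) + (-5) + (-3) = 92
Area = |Σ|/2 = 46.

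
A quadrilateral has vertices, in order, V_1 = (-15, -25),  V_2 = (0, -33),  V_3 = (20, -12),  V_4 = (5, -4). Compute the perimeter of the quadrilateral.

92

|V_1V_2| = √((15)² + (-8)²) = √289 = 17
|V_2V_3| = √((20)² + (21)²) = √841 = 29
|V_3V_4| = √((-15)² + (8)²) = √289 = 17
|V_4V_1| = √((-20)² + (-21)²) = √841 = 29
Perimeter = 17 + 29 + 17 + 29 = 92.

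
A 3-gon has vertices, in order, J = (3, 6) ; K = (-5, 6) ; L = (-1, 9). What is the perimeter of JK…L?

|JK| = √((-8)² + (0)²) = √64 = 8
|KL| = √((4)² + (3)²) = √25 = 5
|LJ| = √((4)² + (-3)²) = √25 = 5
Perimeter = 8 + 5 + 5 = 18.

18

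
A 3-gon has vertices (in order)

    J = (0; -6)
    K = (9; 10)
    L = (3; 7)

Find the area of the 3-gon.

34.5

Apply the shoelace (surveyor's) formula: 2A = Σ (x_i·y_{i+1} − x_{i+1}·y_i), indices taken mod 3.
J→K: (0)(10) − (9)(-6) = 54
K→L: (9)(7) − (3)(10) = 33
L→J: (3)(-6) − (0)(7) = -18
Σ = 69
Area = |Σ|/2 = 34.5.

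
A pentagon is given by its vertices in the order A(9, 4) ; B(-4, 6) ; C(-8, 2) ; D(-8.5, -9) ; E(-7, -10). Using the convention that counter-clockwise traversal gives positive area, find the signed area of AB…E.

Apply Gauss's area formula: 2A = Σ (x_i·y_{i+1} − x_{i+1}·y_i), indices taken mod 5.
Σ = (70) + (40) + (89) + (22) + (62) = 283
Signed area = Σ/2 = 141.5 (positive ⇒ counter-clockwise traversal).

141.5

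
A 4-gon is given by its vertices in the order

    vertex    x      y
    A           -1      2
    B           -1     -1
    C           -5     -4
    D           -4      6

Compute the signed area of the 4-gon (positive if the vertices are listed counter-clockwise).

-23

Apply the shoelace (surveyor's) formula: 2A = Σ (x_i·y_{i+1} − x_{i+1}·y_i), indices taken mod 4.
Σ = (3) + (-1) + (-46) + (-2) = -46
Signed area = Σ/2 = -23 (negative ⇒ clockwise traversal).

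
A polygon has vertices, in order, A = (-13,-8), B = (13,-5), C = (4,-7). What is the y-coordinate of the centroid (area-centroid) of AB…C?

Apply the shoelace formula. First the cross-terms c_i = x_i·y_{i+1} − x_{i+1}·y_i:
  169, -71, -123  ⇒  2A = -25, A = -12.5.
Then Σ (y_i + y_{i+1})·c_i = 500, so ȳ = 500 / (6·(-12.5)) = -20/3.

-20/3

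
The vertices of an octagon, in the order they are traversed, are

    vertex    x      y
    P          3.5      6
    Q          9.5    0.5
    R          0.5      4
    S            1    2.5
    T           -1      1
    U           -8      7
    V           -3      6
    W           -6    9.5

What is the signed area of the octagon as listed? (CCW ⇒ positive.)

-52.25

Σ = (-55.25) + (37.75) + (-2.75) + (3.5) + (1) + (-27) + (7.5) + (-69.25) = -104.5
Signed area = Σ/2 = -52.25 (negative ⇒ clockwise traversal).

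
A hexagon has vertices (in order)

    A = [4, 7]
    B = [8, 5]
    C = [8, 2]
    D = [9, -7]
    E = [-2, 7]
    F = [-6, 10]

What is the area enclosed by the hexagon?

72.5

Apply the surveyor's formula: 2A = Σ (x_i·y_{i+1} − x_{i+1}·y_i), indices taken mod 6.
A→B: (4)(5) − (8)(7) = -36
B→C: (8)(2) − (8)(5) = -24
C→D: (8)(-7) − (9)(2) = -74
D→E: (9)(7) − (-2)(-7) = 49
E→F: (-2)(10) − (-6)(7) = 22
F→A: (-6)(7) − (4)(10) = -82
Σ = -145
Area = |Σ|/2 = 72.5.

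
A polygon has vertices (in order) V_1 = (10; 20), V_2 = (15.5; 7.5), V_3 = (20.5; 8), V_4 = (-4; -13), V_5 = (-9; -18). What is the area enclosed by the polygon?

Σ = (-235) + (-29.75) + (-234.5) + (-45) + (0) = -544.25
Area = |Σ|/2 = 272.125.

272.125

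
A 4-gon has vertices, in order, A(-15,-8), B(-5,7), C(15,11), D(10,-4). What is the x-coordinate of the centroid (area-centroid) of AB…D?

50/41

Apply the surveyor's formula. First the cross-terms c_i = x_i·y_{i+1} − x_{i+1}·y_i:
  -145, -160, -170, -140  ⇒  2A = -615, A = -307.5.
Then Σ (x_i + x_{i+1})·c_i = -2250, so x̄ = -2250 / (6·(-307.5)) = 50/41.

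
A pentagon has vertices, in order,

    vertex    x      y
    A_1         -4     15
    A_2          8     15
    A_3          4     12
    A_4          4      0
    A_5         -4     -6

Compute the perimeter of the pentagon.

60

|A_1A_2| = √((12)² + (0)²) = √144 = 12
|A_2A_3| = √((-4)² + (-3)²) = √25 = 5
|A_3A_4| = √((0)² + (-12)²) = √144 = 12
|A_4A_5| = √((-8)² + (-6)²) = √100 = 10
|A_5A_1| = √((0)² + (21)²) = √441 = 21
Perimeter = 12 + 5 + 12 + 10 + 21 = 60.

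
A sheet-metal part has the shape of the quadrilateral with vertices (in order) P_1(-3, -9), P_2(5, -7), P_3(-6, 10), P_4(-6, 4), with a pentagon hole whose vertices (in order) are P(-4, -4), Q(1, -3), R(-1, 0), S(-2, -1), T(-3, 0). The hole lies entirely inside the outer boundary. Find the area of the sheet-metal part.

Outer boundary:
Apply Gauss's area formula: 2A = Σ (x_i·y_{i+1} − x_{i+1}·y_i), indices taken mod 4.
Σ = (66) + (8) + (36) + (66) = 176
Area = |Σ|/2 = 88.
Hole:
Apply the surveyor's formula: 2A = Σ (x_i·y_{i+1} − x_{i+1}·y_i), indices taken mod 5.
Cross-terms: 16, -3, 1, -3, 12  ⇒  Σ = 23
Area = |Σ|/2 = 11.5.
Net area = 88 − 11.5 = 76.5.

76.5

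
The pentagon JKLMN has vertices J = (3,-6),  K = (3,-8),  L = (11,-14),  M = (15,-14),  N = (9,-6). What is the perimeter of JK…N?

32

|JK| = √((0)² + (-2)²) = √4 = 2
|KL| = √((8)² + (-6)²) = √100 = 10
|LM| = √((4)² + (0)²) = √16 = 4
|MN| = √((-6)² + (8)²) = √100 = 10
|NJ| = √((-6)² + (0)²) = √36 = 6
Perimeter = 2 + 10 + 4 + 10 + 6 = 32.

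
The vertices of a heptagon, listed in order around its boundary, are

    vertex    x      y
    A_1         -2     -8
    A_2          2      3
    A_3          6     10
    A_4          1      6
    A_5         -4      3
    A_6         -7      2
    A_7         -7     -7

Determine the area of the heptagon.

Σ = (10) + (2) + (26) + (27) + (13) + (63) + (42) = 183
Area = |Σ|/2 = 91.5.

91.5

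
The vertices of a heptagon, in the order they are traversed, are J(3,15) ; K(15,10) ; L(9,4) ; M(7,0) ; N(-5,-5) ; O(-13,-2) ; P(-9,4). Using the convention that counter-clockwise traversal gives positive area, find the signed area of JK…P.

-280

Apply the shoelace formula: 2A = Σ (x_i·y_{i+1} − x_{i+1}·y_i), indices taken mod 7.
Σ = (-195) + (-30) + (-28) + (-35) + (-55) + (-70) + (-147) = -560
Signed area = Σ/2 = -280 (negative ⇒ clockwise traversal).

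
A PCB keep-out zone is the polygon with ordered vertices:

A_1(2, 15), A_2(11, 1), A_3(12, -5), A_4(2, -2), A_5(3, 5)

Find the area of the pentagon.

96.5

Apply Gauss's area formula: 2A = Σ (x_i·y_{i+1} − x_{i+1}·y_i), indices taken mod 5.
Σ = (-163) + (-67) + (-14) + (16) + (35) = -193
Area = |Σ|/2 = 96.5.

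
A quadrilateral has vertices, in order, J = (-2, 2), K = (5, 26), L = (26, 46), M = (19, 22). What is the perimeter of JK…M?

|JK| = √((7)² + (24)²) = √625 = 25
|KL| = √((21)² + (20)²) = √841 = 29
|LM| = √((-7)² + (-24)²) = √625 = 25
|MJ| = √((-21)² + (-20)²) = √841 = 29
Perimeter = 25 + 29 + 25 + 29 = 108.

108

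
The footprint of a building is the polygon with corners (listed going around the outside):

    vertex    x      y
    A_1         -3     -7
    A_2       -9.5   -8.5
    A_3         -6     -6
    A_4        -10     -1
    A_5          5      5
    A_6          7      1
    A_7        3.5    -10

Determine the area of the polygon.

146

Apply the surveyor's formula: 2A = Σ (x_i·y_{i+1} − x_{i+1}·y_i), indices taken mod 7.
Σ = (-41) + (6) + (-54) + (-45) + (-30) + (-73.5) + (-54.5) = -292
Area = |Σ|/2 = 146.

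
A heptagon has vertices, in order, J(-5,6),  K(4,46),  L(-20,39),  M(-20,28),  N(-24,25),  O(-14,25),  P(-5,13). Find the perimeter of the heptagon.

|JK| = √((9)² + (40)²) = √1681 = 41
|KL| = √((-24)² + (-7)²) = √625 = 25
|LM| = √((0)² + (-11)²) = √121 = 11
|MN| = √((-4)² + (-3)²) = √25 = 5
|NO| = √((10)² + (0)²) = √100 = 10
|OP| = √((9)² + (-12)²) = √225 = 15
|PJ| = √((0)² + (-7)²) = √49 = 7
Perimeter = 41 + 25 + 11 + 5 + 10 + 15 + 7 = 114.

114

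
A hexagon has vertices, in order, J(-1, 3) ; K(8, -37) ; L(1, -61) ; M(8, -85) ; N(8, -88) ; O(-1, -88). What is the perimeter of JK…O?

|JK| = √((9)² + (-40)²) = √1681 = 41
|KL| = √((-7)² + (-24)²) = √625 = 25
|LM| = √((7)² + (-24)²) = √625 = 25
|MN| = √((0)² + (-3)²) = √9 = 3
|NO| = √((-9)² + (0)²) = √81 = 9
|OJ| = √((0)² + (91)²) = √8281 = 91
Perimeter = 41 + 25 + 25 + 3 + 9 + 91 = 194.

194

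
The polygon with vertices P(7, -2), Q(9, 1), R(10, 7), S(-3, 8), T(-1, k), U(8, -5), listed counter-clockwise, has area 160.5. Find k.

Write out the shoelace sum; only the two edges meeting at T involve k:
2·Area = [((-3)·k − (-1)·8) + ((-1)·(-5) − 8·k)] + 198
       = -11·k + 211 = 321
⇒ k = -10.

-10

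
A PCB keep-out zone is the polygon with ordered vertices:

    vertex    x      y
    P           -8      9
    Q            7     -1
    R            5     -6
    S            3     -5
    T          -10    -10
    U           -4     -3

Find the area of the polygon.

124.5

Apply the shoelace (surveyor's) formula: 2A = Σ (x_i·y_{i+1} − x_{i+1}·y_i), indices taken mod 6.
Σ = (-55) + (-37) + (-7) + (-80) + (-10) + (-60) = -249
Area = |Σ|/2 = 124.5.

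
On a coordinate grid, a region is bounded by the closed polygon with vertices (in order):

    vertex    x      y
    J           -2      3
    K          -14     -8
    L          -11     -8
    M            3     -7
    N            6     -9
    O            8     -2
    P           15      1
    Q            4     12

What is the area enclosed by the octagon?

Apply the shoelace formula: 2A = Σ (x_i·y_{i+1} − x_{i+1}·y_i), indices taken mod 8.
Cross-terms: 58, 24, 101, 15, 60, 38, 176, 36  ⇒  Σ = 508
Area = |Σ|/2 = 254.

254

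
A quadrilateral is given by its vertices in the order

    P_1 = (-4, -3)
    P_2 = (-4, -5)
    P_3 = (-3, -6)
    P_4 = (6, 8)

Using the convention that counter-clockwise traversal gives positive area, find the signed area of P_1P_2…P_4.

21.5

P_1→P_2: (-4)(-5) − (-4)(-3) = 8
P_2→P_3: (-4)(-6) − (-3)(-5) = 9
P_3→P_4: (-3)(8) − (6)(-6) = 12
P_4→P_1: (6)(-3) − (-4)(8) = 14
Σ = 43
Signed area = Σ/2 = 21.5 (positive ⇒ counter-clockwise traversal).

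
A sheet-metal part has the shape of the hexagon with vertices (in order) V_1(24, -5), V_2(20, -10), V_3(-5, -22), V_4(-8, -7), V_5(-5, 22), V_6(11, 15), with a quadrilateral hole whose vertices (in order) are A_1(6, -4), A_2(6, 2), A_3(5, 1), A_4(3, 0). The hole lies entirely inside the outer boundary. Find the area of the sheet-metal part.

Outer boundary:
V_1→V_2: (24)(-10) − (20)(-5) = -140
V_2→V_3: (20)(-22) − (-5)(-10) = -490
V_3→V_4: (-5)(-7) − (-8)(-22) = -141
V_4→V_5: (-8)(22) − (-5)(-7) = -211
V_5→V_6: (-5)(15) − (11)(22) = -317
V_6→V_1: (11)(-5) − (24)(15) = -415
Σ = -1714
Area = |Σ|/2 = 857.
Hole:
Apply Gauss's area formula: 2A = Σ (x_i·y_{i+1} − x_{i+1}·y_i), indices taken mod 4.
Σ = (36) + (-4) + (-3) + (-12) = 17
Area = |Σ|/2 = 8.5.
Net area = 857 − 8.5 = 848.5.

848.5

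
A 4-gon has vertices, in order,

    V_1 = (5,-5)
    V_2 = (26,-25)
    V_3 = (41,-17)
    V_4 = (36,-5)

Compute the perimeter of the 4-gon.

90

|V_1V_2| = √((21)² + (-20)²) = √841 = 29
|V_2V_3| = √((15)² + (8)²) = √289 = 17
|V_3V_4| = √((-5)² + (12)²) = √169 = 13
|V_4V_1| = √((-31)² + (0)²) = √961 = 31
Perimeter = 29 + 17 + 13 + 31 = 90.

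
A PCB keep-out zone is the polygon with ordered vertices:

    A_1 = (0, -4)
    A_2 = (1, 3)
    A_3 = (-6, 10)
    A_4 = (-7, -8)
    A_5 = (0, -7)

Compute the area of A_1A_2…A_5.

Apply the shoelace (surveyor's) formula: 2A = Σ (x_i·y_{i+1} − x_{i+1}·y_i), indices taken mod 5.
Σ = (4) + (28) + (118) + (49) + (0) = 199
Area = |Σ|/2 = 99.5.

99.5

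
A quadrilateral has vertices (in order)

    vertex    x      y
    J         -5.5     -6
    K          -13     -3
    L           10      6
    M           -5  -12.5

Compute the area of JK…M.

121.625

Apply Gauss's area formula: 2A = Σ (x_i·y_{i+1} − x_{i+1}·y_i), indices taken mod 4.
Σ = (-61.5) + (-48) + (-95) + (-38.75) = -243.25
Area = |Σ|/2 = 121.625.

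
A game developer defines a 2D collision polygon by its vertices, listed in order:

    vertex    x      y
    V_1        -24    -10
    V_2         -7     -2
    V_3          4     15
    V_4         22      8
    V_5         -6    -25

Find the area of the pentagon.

729.5

Apply the shoelace formula: 2A = Σ (x_i·y_{i+1} − x_{i+1}·y_i), indices taken mod 5.
Σ = (-22) + (-97) + (-298) + (-502) + (-540) = -1459
Area = |Σ|/2 = 729.5.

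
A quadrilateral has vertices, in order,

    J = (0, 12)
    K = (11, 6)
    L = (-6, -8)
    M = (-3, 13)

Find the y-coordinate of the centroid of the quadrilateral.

Apply the surveyor's formula. First the cross-terms c_i = x_i·y_{i+1} − x_{i+1}·y_i:
  -132, -52, -102, -36  ⇒  2A = -322, A = -161.
Then Σ (y_i + y_{i+1})·c_i = -3682, so ȳ = -3682 / (6·(-161)) = 263/69.

263/69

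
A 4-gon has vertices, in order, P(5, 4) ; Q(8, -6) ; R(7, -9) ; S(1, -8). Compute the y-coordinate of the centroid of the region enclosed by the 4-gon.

-4.2

Apply the surveyor's formula. First the cross-terms c_i = x_i·y_{i+1} − x_{i+1}·y_i:
  -62, -30, -47, 44  ⇒  2A = -95, A = -47.5.
Then Σ (y_i + y_{i+1})·c_i = 1197, so ȳ = 1197 / (6·(-47.5)) = -4.2.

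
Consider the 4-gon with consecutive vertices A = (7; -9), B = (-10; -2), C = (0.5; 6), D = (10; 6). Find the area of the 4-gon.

A→B: (7)(-2) − (-10)(-9) = -104
B→C: (-10)(6) − (0.5)(-2) = -59
C→D: (0.5)(6) − (10)(6) = -57
D→A: (10)(-9) − (7)(6) = -132
Σ = -352
Area = |Σ|/2 = 176.

176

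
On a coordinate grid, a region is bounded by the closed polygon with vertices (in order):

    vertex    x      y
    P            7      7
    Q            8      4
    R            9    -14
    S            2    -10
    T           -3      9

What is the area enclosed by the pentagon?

P→Q: (7)(4) − (8)(7) = -28
Q→R: (8)(-14) − (9)(4) = -148
R→S: (9)(-10) − (2)(-14) = -62
S→T: (2)(9) − (-3)(-10) = -12
T→P: (-3)(7) − (7)(9) = -84
Σ = -334
Area = |Σ|/2 = 167.

167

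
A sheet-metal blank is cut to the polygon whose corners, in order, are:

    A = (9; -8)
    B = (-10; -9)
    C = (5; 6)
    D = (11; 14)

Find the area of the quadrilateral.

Apply the surveyor's formula: 2A = Σ (x_i·y_{i+1} − x_{i+1}·y_i), indices taken mod 4.
A→B: (9)(-9) − (-10)(-8) = -161
B→C: (-10)(6) − (5)(-9) = -15
C→D: (5)(14) − (11)(6) = 4
D→A: (11)(-8) − (9)(14) = -214
Σ = -386
Area = |Σ|/2 = 193.

193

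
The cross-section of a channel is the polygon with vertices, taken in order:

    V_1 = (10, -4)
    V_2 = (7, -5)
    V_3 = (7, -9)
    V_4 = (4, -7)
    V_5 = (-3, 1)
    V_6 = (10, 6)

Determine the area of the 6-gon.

104

Apply the shoelace (surveyor's) formula: 2A = Σ (x_i·y_{i+1} − x_{i+1}·y_i), indices taken mod 6.
V_1→V_2: (10)(-5) − (7)(-4) = -22
V_2→V_3: (7)(-9) − (7)(-5) = -28
V_3→V_4: (7)(-7) − (4)(-9) = -13
V_4→V_5: (4)(1) − (-3)(-7) = -17
V_5→V_6: (-3)(6) − (10)(1) = -28
V_6→V_1: (10)(-4) − (10)(6) = -100
Σ = -208
Area = |Σ|/2 = 104.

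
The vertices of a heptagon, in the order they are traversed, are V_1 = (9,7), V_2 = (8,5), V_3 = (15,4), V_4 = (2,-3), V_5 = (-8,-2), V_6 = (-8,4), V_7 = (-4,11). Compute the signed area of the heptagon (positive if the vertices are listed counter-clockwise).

-191

Apply the surveyor's formula: 2A = Σ (x_i·y_{i+1} − x_{i+1}·y_i), indices taken mod 7.
Cross-terms: -11, -43, -53, -28, -48, -72, -127  ⇒  Σ = -382
Signed area = Σ/2 = -191 (negative ⇒ clockwise traversal).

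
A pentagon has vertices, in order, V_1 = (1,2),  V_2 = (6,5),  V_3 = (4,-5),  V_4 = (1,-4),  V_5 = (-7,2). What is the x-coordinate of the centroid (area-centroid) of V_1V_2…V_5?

16/15

Apply the surveyor's formula. First the cross-terms c_i = x_i·y_{i+1} − x_{i+1}·y_i:
  -7, -50, -11, -26, -16  ⇒  2A = -110, A = -55.
Then Σ (x_i + x_{i+1})·c_i = -352, so x̄ = -352 / (6·(-55)) = 16/15.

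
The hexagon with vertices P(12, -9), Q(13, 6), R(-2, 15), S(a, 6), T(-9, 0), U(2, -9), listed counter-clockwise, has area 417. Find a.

Write out the shoelace sum; only the two edges meeting at S involve a:
2·Area = [((-2)·6 − a·15) + (a·0 − (-9)·6)] + 567
       = -15·a + 609 = 834
⇒ a = -15.

-15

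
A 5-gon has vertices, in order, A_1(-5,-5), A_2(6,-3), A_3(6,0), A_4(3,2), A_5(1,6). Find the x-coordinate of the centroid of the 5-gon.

111/116

Apply Gauss's area formula. First the cross-terms c_i = x_i·y_{i+1} − x_{i+1}·y_i:
  45, 18, 12, 16, 25  ⇒  2A = 116, A = 58.
Then Σ (x_i + x_{i+1})·c_i = 333, so x̄ = 333 / (6·58) = 111/116.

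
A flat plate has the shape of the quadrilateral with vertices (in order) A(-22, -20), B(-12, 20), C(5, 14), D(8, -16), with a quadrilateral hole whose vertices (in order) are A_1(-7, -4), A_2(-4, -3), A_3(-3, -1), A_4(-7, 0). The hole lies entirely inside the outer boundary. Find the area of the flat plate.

815.5

Outer boundary:
A→B: (-22)(20) − (-12)(-20) = -680
B→C: (-12)(14) − (5)(20) = -268
C→D: (5)(-16) − (8)(14) = -192
D→A: (8)(-20) − (-22)(-16) = -512
Σ = -1652
Area = |Σ|/2 = 826.
Hole:
Apply the shoelace (surveyor's) formula: 2A = Σ (x_i·y_{i+1} − x_{i+1}·y_i), indices taken mod 4.
A_1→A_2: (-7)(-3) − (-4)(-4) = 5
A_2→A_3: (-4)(-1) − (-3)(-3) = -5
A_3→A_4: (-3)(0) − (-7)(-1) = -7
A_4→A_1: (-7)(-4) − (-7)(0) = 28
Σ = 21
Area = |Σ|/2 = 10.5.
Net area = 826 − 10.5 = 815.5.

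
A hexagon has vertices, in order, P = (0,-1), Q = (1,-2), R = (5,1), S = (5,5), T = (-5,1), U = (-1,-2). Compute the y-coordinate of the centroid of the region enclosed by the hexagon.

Apply the surveyor's formula. First the cross-terms c_i = x_i·y_{i+1} − x_{i+1}·y_i:
  1, 11, 20, 30, 11, 1  ⇒  2A = 74, A = 37.
Then Σ (y_i + y_{i+1})·c_i = 272, so ȳ = 272 / (6·37) = 136/111.

136/111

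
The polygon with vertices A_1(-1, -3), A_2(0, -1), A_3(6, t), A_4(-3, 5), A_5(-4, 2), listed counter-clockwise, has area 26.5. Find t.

-4

The doubled signed area Σ (x_i y_{i+1} − x_{i+1} y_i) is linear in t.
With t=0 it equals 65; the coefficient of t is 3 (from the two edges through A_3).
So 3·t + 65 = 2·26.5 = 53 ⇒ t = -4.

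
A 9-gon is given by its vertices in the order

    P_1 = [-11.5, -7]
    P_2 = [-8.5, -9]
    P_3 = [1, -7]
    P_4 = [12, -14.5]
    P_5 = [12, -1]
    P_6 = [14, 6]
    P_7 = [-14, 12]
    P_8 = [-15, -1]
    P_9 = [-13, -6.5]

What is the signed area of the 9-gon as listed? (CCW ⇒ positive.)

Apply the surveyor's formula: 2A = Σ (x_i·y_{i+1} − x_{i+1}·y_i), indices taken mod 9.
P_1→P_2: (-11.5)(-9) − (-8.5)(-7) = 44
P_2→P_3: (-8.5)(-7) − (1)(-9) = 68.5
P_3→P_4: (1)(-14.5) − (12)(-7) = 69.5
P_4→P_5: (12)(-1) − (12)(-14.5) = 162
P_5→P_6: (12)(6) − (14)(-1) = 86
P_6→P_7: (14)(12) − (-14)(6) = 252
P_7→P_8: (-14)(-1) − (-15)(12) = 194
P_8→P_9: (-15)(-6.5) − (-13)(-1) = 84.5
P_9→P_1: (-13)(-7) − (-11.5)(-6.5) = 16.25
Σ = 976.75
Signed area = Σ/2 = 488.375 (positive ⇒ counter-clockwise traversal).

488.375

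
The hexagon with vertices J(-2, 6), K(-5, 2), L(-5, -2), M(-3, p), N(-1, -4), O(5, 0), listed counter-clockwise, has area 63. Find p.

Write out the shoelace sum; only the two edges meeting at M involve p:
2·Area = [((-5)·p − (-3)·(-2)) + ((-3)·(-4) − (-1)·p)] + 96
       = -4·p + 102 = 126
⇒ p = -6.

-6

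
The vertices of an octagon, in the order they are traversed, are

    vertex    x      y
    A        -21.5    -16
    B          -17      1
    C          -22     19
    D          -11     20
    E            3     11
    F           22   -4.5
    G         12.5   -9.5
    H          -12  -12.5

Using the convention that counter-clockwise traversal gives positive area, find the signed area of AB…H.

-880.875

Apply the shoelace formula: 2A = Σ (x_i·y_{i+1} − x_{i+1}·y_i), indices taken mod 8.
Σ = (-293.5) + (-301) + (-231) + (-181) + (-255.5) + (-152.75) + (-270.25) + (-76.75) = -1761.75
Signed area = Σ/2 = -880.875 (negative ⇒ clockwise traversal).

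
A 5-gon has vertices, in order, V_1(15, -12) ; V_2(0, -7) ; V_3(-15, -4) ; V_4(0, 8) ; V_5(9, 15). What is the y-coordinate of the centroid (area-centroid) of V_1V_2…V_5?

Apply the shoelace (surveyor's) formula. First the cross-terms c_i = x_i·y_{i+1} − x_{i+1}·y_i:
  -105, -105, -120, -72, -333  ⇒  2A = -735, A = -367.5.
Then Σ (y_i + y_{i+1})·c_i = 15, so ȳ = 15 / (6·(-367.5)) = -1/147.

-1/147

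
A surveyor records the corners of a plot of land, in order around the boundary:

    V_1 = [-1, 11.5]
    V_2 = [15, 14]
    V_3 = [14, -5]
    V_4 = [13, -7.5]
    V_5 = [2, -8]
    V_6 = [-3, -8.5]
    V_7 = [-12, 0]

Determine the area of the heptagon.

433.75

Apply the surveyor's formula: 2A = Σ (x_i·y_{i+1} − x_{i+1}·y_i), indices taken mod 7.
Σ = (-186.5) + (-271) + (-40) + (-89) + (-41) + (-102) + (-138) = -867.5
Area = |Σ|/2 = 433.75.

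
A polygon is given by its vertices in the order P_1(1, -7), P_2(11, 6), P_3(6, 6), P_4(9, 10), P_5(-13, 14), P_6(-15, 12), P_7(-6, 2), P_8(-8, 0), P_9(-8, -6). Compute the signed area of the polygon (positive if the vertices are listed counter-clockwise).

298.5

P_1→P_2: (1)(6) − (11)(-7) = 83
P_2→P_3: (11)(6) − (6)(6) = 30
P_3→P_4: (6)(10) − (9)(6) = 6
P_4→P_5: (9)(14) − (-13)(10) = 256
P_5→P_6: (-13)(12) − (-15)(14) = 54
P_6→P_7: (-15)(2) − (-6)(12) = 42
P_7→P_8: (-6)(0) − (-8)(2) = 16
P_8→P_9: (-8)(-6) − (-8)(0) = 48
P_9→P_1: (-8)(-7) − (1)(-6) = 62
Σ = 597
Signed area = Σ/2 = 298.5 (positive ⇒ counter-clockwise traversal).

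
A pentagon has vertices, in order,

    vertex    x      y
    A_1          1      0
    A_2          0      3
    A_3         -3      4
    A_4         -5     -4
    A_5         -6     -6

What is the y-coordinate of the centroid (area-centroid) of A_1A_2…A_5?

-1/7

Apply the shoelace (surveyor's) formula. First the cross-terms c_i = x_i·y_{i+1} − x_{i+1}·y_i:
  3, 9, 32, 6, 6  ⇒  2A = 56, A = 28.
Then Σ (y_i + y_{i+1})·c_i = -24, so ȳ = -24 / (6·28) = -1/7.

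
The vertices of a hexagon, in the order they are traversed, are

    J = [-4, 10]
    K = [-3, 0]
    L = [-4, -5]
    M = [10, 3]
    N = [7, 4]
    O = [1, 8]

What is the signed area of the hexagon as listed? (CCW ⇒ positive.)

Apply the surveyor's formula: 2A = Σ (x_i·y_{i+1} − x_{i+1}·y_i), indices taken mod 6.
Σ = (30) + (15) + (38) + (19) + (52) + (42) = 196
Signed area = Σ/2 = 98 (positive ⇒ counter-clockwise traversal).

98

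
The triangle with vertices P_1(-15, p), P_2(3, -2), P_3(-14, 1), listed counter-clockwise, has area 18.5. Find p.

-1

The doubled signed area Σ (x_i y_{i+1} − x_{i+1} y_i) is linear in p.
With p=0 it equals 20; the coefficient of p is -17 (from the two edges through P_1).
So -17·p + 20 = 2·18.5 = 37 ⇒ p = -1.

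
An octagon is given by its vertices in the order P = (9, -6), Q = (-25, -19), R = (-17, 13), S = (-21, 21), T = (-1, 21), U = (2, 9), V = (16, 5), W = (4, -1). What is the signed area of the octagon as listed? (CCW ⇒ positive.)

-854.5

Cross-terms: -321, -648, -84, -420, -51, -134, -36, -15  ⇒  Σ = -1709
Signed area = Σ/2 = -854.5 (negative ⇒ clockwise traversal).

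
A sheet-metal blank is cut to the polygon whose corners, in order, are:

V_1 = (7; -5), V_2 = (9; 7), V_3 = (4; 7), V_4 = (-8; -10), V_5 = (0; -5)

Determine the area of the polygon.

Apply Gauss's area formula: 2A = Σ (x_i·y_{i+1} − x_{i+1}·y_i), indices taken mod 5.
Σ = (94) + (35) + (16) + (40) + (35) = 220
Area = |Σ|/2 = 110.

110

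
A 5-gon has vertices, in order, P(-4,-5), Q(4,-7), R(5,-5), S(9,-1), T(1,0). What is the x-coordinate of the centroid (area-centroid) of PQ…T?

80/33

Apply the surveyor's formula. First the cross-terms c_i = x_i·y_{i+1} − x_{i+1}·y_i:
  48, 15, 40, 1, -5  ⇒  2A = 99, A = 49.5.
Then Σ (x_i + x_{i+1})·c_i = 720, so x̄ = 720 / (6·49.5) = 80/33.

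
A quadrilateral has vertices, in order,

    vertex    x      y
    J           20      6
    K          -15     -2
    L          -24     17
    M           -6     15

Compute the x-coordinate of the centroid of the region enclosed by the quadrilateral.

Apply the surveyor's formula. First the cross-terms c_i = x_i·y_{i+1} − x_{i+1}·y_i:
  50, -303, -258, -336  ⇒  2A = -847, A = -423.5.
Then Σ (x_i + x_{i+1})·c_i = 15103, so x̄ = 15103 / (6·(-423.5)) = -1373/231.

-1373/231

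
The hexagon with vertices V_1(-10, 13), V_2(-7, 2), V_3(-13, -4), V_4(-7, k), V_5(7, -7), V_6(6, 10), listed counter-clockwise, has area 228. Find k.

-1

The doubled signed area Σ (x_i y_{i+1} − x_{i+1} y_i) is linear in k.
With k=0 it equals 436; the coefficient of k is -20 (from the two edges through V_4).
So -20·k + 436 = 2·228 = 456 ⇒ k = -1.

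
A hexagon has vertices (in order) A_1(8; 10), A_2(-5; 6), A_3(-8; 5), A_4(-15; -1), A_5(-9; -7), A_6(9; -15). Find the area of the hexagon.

354

Apply Gauss's area formula: 2A = Σ (x_i·y_{i+1} − x_{i+1}·y_i), indices taken mod 6.
Cross-terms: 98, 23, 83, 96, 198, 210  ⇒  Σ = 708
Area = |Σ|/2 = 354.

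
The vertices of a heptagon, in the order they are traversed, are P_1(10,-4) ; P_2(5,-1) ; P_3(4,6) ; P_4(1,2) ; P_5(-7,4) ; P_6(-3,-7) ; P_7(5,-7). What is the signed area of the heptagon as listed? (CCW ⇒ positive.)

Σ = (10) + (34) + (2) + (18) + (61) + (56) + (50) = 231
Signed area = Σ/2 = 115.5 (positive ⇒ counter-clockwise traversal).

115.5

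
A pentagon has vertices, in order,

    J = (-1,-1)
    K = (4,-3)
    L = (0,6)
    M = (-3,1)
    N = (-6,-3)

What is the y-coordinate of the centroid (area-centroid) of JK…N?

128/201

Apply the shoelace (surveyor's) formula. First the cross-terms c_i = x_i·y_{i+1} − x_{i+1}·y_i:
  7, 24, 18, 15, 3  ⇒  2A = 67, A = 33.5.
Then Σ (y_i + y_{i+1})·c_i = 128, so ȳ = 128 / (6·33.5) = 128/201.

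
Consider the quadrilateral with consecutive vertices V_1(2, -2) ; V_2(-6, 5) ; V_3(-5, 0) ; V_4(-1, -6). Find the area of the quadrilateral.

Σ = (-2) + (25) + (30) + (14) = 67
Area = |Σ|/2 = 33.5.

33.5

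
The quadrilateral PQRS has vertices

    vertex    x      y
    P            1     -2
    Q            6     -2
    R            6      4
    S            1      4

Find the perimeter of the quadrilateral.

22

|PQ| = √((5)² + (0)²) = √25 = 5
|QR| = √((0)² + (6)²) = √36 = 6
|RS| = √((-5)² + (0)²) = √25 = 5
|SP| = √((0)² + (-6)²) = √36 = 6
Perimeter = 5 + 6 + 5 + 6 = 22.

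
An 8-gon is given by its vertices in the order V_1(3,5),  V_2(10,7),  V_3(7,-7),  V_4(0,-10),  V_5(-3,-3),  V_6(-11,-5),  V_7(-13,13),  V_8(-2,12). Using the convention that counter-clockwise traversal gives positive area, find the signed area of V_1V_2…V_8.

-325

Apply the shoelace (surveyor's) formula: 2A = Σ (x_i·y_{i+1} − x_{i+1}·y_i), indices taken mod 8.
Σ = (-29) + (-119) + (-70) + (-30) + (-18) + (-208) + (-130) + (-46) = -650
Signed area = Σ/2 = -325 (negative ⇒ clockwise traversal).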